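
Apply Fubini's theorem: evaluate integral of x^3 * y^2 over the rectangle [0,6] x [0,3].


By Fubini's theorem, the double integral factors as a product of single integrals:
Step 1: integral_0^6 x^3 dx = [x^4/4] from 0 to 6
     = 6^4/4 = 324
Step 2: integral_0^3 y^2 dy = [y^3/3] from 0 to 3
     = 3^3/3 = 9
Step 3: Double integral = 324 * 9 = 2916


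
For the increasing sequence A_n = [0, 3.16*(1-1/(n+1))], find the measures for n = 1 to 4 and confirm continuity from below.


By continuity of measure from below: if A_n increases to A, then m(A_n) -> m(A).
Here A = [0, 3.16], so m(A) = 3.16
Step 1: a_1 = 3.16*(1 - 1/2) = 1.58, m(A_1) = 1.58
Step 2: a_2 = 3.16*(1 - 1/3) = 2.1067, m(A_2) = 2.1067
Step 3: a_3 = 3.16*(1 - 1/4) = 2.37, m(A_3) = 2.37
Step 4: a_4 = 3.16*(1 - 1/5) = 2.528, m(A_4) = 2.528
Limit: m(A_n) -> m([0,3.16]) = 3.16


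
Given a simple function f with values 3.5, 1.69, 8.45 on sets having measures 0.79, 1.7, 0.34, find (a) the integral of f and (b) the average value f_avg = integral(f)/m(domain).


Step 1: Integral = sum(value_i * measure_i)
= 3.5*0.79 + 1.69*1.7 + 8.45*0.34
= 2.765 + 2.873 + 2.873
= 8.511
Step 2: Total measure of domain = 0.79 + 1.7 + 0.34 = 2.83
Step 3: Average value = 8.511 / 2.83 = 3.00742


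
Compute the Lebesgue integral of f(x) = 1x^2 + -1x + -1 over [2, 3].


The Lebesgue integral of a Riemann-integrable function agrees with the Riemann integral.
Antiderivative F(x) = (1/3)x^3 + (-1/2)x^2 + -1x
F(3) = (1/3)*3^3 + (-1/2)*3^2 + -1*3
     = (1/3)*27 + (-1/2)*9 + -1*3
     = 9 + -4.5 + -3
     = 1.5
F(2) = -1.333333
Integral = F(3) - F(2) = 1.5 - -1.333333 = 2.833333


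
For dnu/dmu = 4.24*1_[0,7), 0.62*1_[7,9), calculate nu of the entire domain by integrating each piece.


Integrate each piece of the Radon-Nikodym derivative:
Step 1: integral_0^7 4.24 dx = 4.24*(7-0) = 4.24*7 = 29.68
Step 2: integral_7^9 0.62 dx = 0.62*(9-7) = 0.62*2 = 1.24
Total: 29.68 + 1.24 = 30.92


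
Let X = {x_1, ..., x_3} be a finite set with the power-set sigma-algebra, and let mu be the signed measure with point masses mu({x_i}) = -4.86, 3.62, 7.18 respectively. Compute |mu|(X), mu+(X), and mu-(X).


Step 1: Every measurable set is a union of atoms (the cells / points), so a Hahn decomposition is
  obtained by grouping atoms by sign: P = union of atoms with mu > 0, N = union of the remaining atoms.
  Atoms in P (indices): 2, 3;  atoms in N (indices): 1
  Positive values: 3.62, 7.18
  Negative values: -4.86
Step 2: mu+(X) = mu(P) = sum of positive atom values = 10.8
Step 3: mu-(X) = -mu(N) = sum of |negative atom values| = 4.86
Step 4: |mu|(X) = mu+(X) + mu-(X) = 10.8 + 4.86 = 15.66


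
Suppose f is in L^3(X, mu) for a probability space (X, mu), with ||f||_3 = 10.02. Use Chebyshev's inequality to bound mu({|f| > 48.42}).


Chebyshev/Markov inequality: mu(|f| > eps) <= (||f||_p / eps)^p
Step 1: ||f||_3 / eps = 10.02 / 48.42 = 0.206939
Step 2: Raise to power p = 3:
  (0.206939)^3 = 0.008862
Step 3: Therefore mu(|f| > 48.42) <= 0.008862


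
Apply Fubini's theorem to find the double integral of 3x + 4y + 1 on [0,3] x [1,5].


By Fubini, integrate in x first, then y.
Step 1: Fix y, integrate over x in [0,3]:
  integral(3x + 4y + 1, x=0..3)
  = 3*(3^2 - 0^2)/2 + (4y + 1)*(3 - 0)
  = 13.5 + (4y + 1)*3
  = 13.5 + 12y + 3
  = 16.5 + 12y
Step 2: Integrate over y in [1,5]:
  integral(16.5 + 12y, y=1..5)
  = 16.5*4 + 12*(5^2 - 1^2)/2
  = 66 + 144
  = 210


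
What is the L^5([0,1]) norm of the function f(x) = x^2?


Step 1: ||f||_5 = (integral_0^1 |x^2|^5 dx)^(1/5)
     = (integral_0^1 x^10 dx)^(1/5)
Step 2: integral_0^1 x^10 dx = [x^11/(11)] from 0 to 1 = 1^11/11
     = 1/11 = 0.090909
Step 3: ||f||_5 = (0.090909)^(1/5) = 0.619044


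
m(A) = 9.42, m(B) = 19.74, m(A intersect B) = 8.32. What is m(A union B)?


By inclusion-exclusion: m(A u B) = m(A) + m(B) - m(A n B)
= 9.42 + 19.74 - 8.32
= 20.84


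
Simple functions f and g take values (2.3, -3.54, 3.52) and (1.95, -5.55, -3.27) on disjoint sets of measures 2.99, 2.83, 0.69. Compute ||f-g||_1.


Step 1: Compute differences f_i - g_i:
  2.3 - 1.95 = 0.35
  -3.54 - -5.55 = 2.01
  3.52 - -3.27 = 6.79
Step 2: Compute |diff|^1 * measure for each set:
  |0.35|^1 * 2.99 = 0.35 * 2.99 = 1.0465
  |2.01|^1 * 2.83 = 2.01 * 2.83 = 5.6883
  |6.79|^1 * 0.69 = 6.79 * 0.69 = 4.6851
Step 3: Sum = 11.4199
Step 4: ||f-g||_1 = (11.4199)^(1/1) = 11.4199


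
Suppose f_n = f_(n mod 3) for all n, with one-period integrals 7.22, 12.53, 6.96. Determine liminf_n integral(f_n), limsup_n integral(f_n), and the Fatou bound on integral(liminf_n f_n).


The sequence (integral(f_n)) is periodic with period 3, repeating the values 7.22, 12.53, 6.96 indefinitely.
Step 1: For a periodic sequence, every tail (a_m, a_(m+1), ...) contains all 3 period values infinitely often.
Step 2: Hence inf of every tail = min of the period values = min(7.22, 12.53, 6.96) = 6.96.
        liminf_n integral(f_n) = sup over m of (inf of tail from m) = 6.96.
Step 3: Similarly sup of every tail = max of the period values = 12.53.
        limsup_n integral(f_n) = 12.53.
Step 4: Fatou's lemma: integral(liminf_n f_n) <= liminf_n integral(f_n) = 6.96.
        So the integral of the pointwise liminf is at most 6.96.


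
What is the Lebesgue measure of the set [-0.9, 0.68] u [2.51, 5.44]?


For pairwise disjoint intervals, m(union) = sum of lengths.
= (0.68 - -0.9) + (5.44 - 2.51)
= 1.58 + 2.93
= 4.51


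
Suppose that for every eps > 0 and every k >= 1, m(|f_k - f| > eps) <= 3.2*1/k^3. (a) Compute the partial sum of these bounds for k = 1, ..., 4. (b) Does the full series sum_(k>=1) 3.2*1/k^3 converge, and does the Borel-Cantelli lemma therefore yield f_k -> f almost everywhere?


Step 1: List the terms 3.2*1/k^3 for k = 1 to 4:
  k=1: 3.2
  k=2: 0.4
  k=3: 0.118519
  k=4: 0.05
Step 2: Partial sum = 3.2 + 0.4 + 0.118519 + 0.05
     = 3.768519
Step 3: The full series sum_(k>=1) 3.2*1/k^3 converges (p-series with p = 3 > 1; a constant multiple of a convergent series converges).
Step 4: Fix eps > 0. Since sum_k m(|f_k - f| > eps) < infinity, the Borel-Cantelli lemma gives
        m(limsup_k {|f_k - f| > eps}) = 0, i.e. for a.e. x, |f_k(x) - f(x)| <= eps for all large k.
        Applying this with eps = 1/j for j = 1, 2, ... and intersecting the countably many full-measure sets,
        for a.e. x we get limsup_k |f_k(x) - f(x)| <= 1/j for every j, hence f_k -> f almost everywhere.
Conclusion: series converges; Borel-Cantelli yields f_k -> f a.e.


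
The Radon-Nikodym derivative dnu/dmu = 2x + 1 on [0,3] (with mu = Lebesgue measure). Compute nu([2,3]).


nu(A) = integral_A (dnu/dmu) dmu = integral_2^3 (2x + 1) dx
Step 1: Antiderivative F(x) = (2/2)x^2 + 1x
Step 2: F(3) = (2/2)*3^2 + 1*3 = 9 + 3 = 12
Step 3: F(2) = (2/2)*2^2 + 1*2 = 4 + 2 = 6
Step 4: nu([2,3]) = F(3) - F(2) = 12 - 6 = 6


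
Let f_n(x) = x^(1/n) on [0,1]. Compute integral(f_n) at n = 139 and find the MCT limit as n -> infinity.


At n = 139: f_139(x) = x^(1/139).
Step 1: integral(x^(1/139), 0, 1) = [x^(1/139+1) / (1/139+1)] from 0 to 1
     = 1 / (1/139 + 1) = 1 / ((139+1)/139) = 139/(139+1)
     = 139/140 = 0.992857
Step 2: As n -> infinity, f_n(x) = x^(1/n) -> 1 for x in (0,1], and f_n is increasing in n.
By MCT, lim_n integral(f_n) = integral(lim_n f_n) = integral(1, 0, 1) = 1.
Step 3: Verify convergence: 139/140 = 0.992857 -> 1


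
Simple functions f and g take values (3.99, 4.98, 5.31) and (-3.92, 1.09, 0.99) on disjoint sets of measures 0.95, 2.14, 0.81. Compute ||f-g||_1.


Step 1: Compute differences f_i - g_i:
  3.99 - -3.92 = 7.91
  4.98 - 1.09 = 3.89
  5.31 - 0.99 = 4.32
Step 2: Compute |diff|^1 * measure for each set:
  |7.91|^1 * 0.95 = 7.91 * 0.95 = 7.5145
  |3.89|^1 * 2.14 = 3.89 * 2.14 = 8.3246
  |4.32|^1 * 0.81 = 4.32 * 0.81 = 3.4992
Step 3: Sum = 19.3383
Step 4: ||f-g||_1 = (19.3383)^(1/1) = 19.3383


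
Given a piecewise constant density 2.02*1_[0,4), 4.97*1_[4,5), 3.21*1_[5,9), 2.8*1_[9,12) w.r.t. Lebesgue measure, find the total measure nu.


Integrate each piece of the Radon-Nikodym derivative:
Step 1: integral_0^4 2.02 dx = 2.02*(4-0) = 2.02*4 = 8.08
Step 2: integral_4^5 4.97 dx = 4.97*(5-4) = 4.97*1 = 4.97
Step 3: integral_5^9 3.21 dx = 3.21*(9-5) = 3.21*4 = 12.84
Step 4: integral_9^12 2.8 dx = 2.8*(12-9) = 2.8*3 = 8.4
Total: 8.08 + 4.97 + 12.84 + 8.4 = 34.29


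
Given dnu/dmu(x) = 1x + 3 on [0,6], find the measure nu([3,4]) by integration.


nu(A) = integral_A (dnu/dmu) dmu = integral_3^4 (1x + 3) dx
Step 1: Antiderivative F(x) = (1/2)x^2 + 3x
Step 2: F(4) = (1/2)*4^2 + 3*4 = 8 + 12 = 20
Step 3: F(3) = (1/2)*3^2 + 3*3 = 4.5 + 9 = 13.5
Step 4: nu([3,4]) = F(4) - F(3) = 20 - 13.5 = 6.5


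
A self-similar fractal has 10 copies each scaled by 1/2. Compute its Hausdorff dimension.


For a self-similar set with N copies scaled by 1/r:
dim_H = log(N)/log(r) = log(10)/log(2)
= 2.302585/0.693147
= 3.321928


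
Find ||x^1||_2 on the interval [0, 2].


Step 1: ||f||_2 = (integral_0^2 |x^1|^2 dx)^(1/2)
     = (integral_0^2 x^2 dx)^(1/2)
Step 2: integral_0^2 x^2 dx = [x^3/(3)] from 0 to 2 = 2^3/3
     = 8/3 = 2.666667
Step 3: ||f||_2 = (2.666667)^(1/2) = 1.632993


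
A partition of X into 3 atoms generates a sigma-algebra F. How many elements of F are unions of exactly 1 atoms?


Each element of F is a union of some subset of the 3 atoms.
Elements that are unions of exactly 1 atoms correspond to 1-element subsets of the 3 atoms.
Count = C(3, 1) = 3! / (1! * 2!) = 3.


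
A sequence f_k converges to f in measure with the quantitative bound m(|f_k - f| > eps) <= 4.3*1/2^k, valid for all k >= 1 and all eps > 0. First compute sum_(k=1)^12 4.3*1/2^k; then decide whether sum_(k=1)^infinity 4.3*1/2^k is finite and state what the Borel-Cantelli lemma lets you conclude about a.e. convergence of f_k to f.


Step 1: List the terms 4.3*1/2^k for k = 1 to 12:
  k=1: 2.15
  k=2: 1.075
  k=3: 0.5375
  k=4: 0.26875
  k=5: 0.134375
  k=6: 0.067187
  k=7: 0.033594
  k=8: 0.016797
  k=9: 0.008398
  k=10: 0.004199
  k=11: 0.0021
  k=12: 0.00105
Step 2: Partial sum = 2.15 + 1.075 + 0.5375 + 0.26875 + 0.134375 + 0.067187 + 0.033594 + 0.016797 + 0.008398 + 0.004199 + 0.0021 + 0.00105
     = 4.29895
Step 3: The full series sum_(k>=1) 4.3*1/2^k converges (geometric series with ratio 1/2 < 1; a constant multiple of a convergent series converges).
Step 4: Fix eps > 0. Since sum_k m(|f_k - f| > eps) < infinity, the Borel-Cantelli lemma gives
        m(limsup_k {|f_k - f| > eps}) = 0, i.e. for a.e. x, |f_k(x) - f(x)| <= eps for all large k.
        Applying this with eps = 1/j for j = 1, 2, ... and intersecting the countably many full-measure sets,
        for a.e. x we get limsup_k |f_k(x) - f(x)| <= 1/j for every j, hence f_k -> f almost everywhere.
Conclusion: series converges; Borel-Cantelli yields f_k -> f a.e.


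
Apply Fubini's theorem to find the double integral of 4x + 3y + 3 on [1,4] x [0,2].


By Fubini, integrate in x first, then y.
Step 1: Fix y, integrate over x in [1,4]:
  integral(4x + 3y + 3, x=1..4)
  = 4*(4^2 - 1^2)/2 + (3y + 3)*(4 - 1)
  = 30 + (3y + 3)*3
  = 30 + 9y + 9
  = 39 + 9y
Step 2: Integrate over y in [0,2]:
  integral(39 + 9y, y=0..2)
  = 39*2 + 9*(2^2 - 0^2)/2
  = 78 + 18
  = 96


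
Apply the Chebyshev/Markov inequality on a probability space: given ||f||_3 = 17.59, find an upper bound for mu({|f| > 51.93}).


Chebyshev/Markov inequality: mu(|f| > eps) <= (||f||_p / eps)^p
Step 1: ||f||_3 / eps = 17.59 / 51.93 = 0.338725
Step 2: Raise to power p = 3:
  (0.338725)^3 = 0.038864
Step 3: Therefore mu(|f| > 51.93) <= 0.038864


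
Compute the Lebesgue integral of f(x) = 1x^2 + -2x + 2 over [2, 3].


The Lebesgue integral of a Riemann-integrable function agrees with the Riemann integral.
Antiderivative F(x) = (1/3)x^3 + (-2/2)x^2 + 2x
F(3) = (1/3)*3^3 + (-2/2)*3^2 + 2*3
     = (1/3)*27 + (-2/2)*9 + 2*3
     = 9 + -9 + 6
     = 6
F(2) = 2.666667
Integral = F(3) - F(2) = 6 - 2.666667 = 3.333333


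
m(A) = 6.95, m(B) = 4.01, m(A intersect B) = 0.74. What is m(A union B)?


By inclusion-exclusion: m(A u B) = m(A) + m(B) - m(A n B)
= 6.95 + 4.01 - 0.74
= 10.22


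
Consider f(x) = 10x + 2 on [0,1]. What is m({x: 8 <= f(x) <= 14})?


f^(-1)([8, 14]) = {x : 8 <= 10x + 2 <= 14}
Solving: (8 - 2)/10 <= x <= (14 - 2)/10
= [0.6, 1.2]
Intersecting with [0,1]: [0.6, 1]
Measure = 1 - 0.6 = 0.4


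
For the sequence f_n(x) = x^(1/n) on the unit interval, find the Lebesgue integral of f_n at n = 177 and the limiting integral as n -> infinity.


At n = 177: f_177(x) = x^(1/177).
Step 1: integral(x^(1/177), 0, 1) = [x^(1/177+1) / (1/177+1)] from 0 to 1
     = 1 / (1/177 + 1) = 1 / ((177+1)/177) = 177/(177+1)
     = 177/178 = 0.994382
Step 2: As n -> infinity, f_n(x) = x^(1/n) -> 1 for x in (0,1], and f_n is increasing in n.
By MCT, lim_n integral(f_n) = integral(lim_n f_n) = integral(1, 0, 1) = 1.
Step 3: Verify convergence: 177/178 = 0.994382 -> 1


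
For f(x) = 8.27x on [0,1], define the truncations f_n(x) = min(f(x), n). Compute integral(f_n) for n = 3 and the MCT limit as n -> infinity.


f(x) = 8.27x on [0,1]; f_n(x) = min(8.27x, n). At n = 3:
Step 1: f(x) reaches 3 at x = 3/8.27 = 0.362757
Step 2: integral(f_3) = integral(8.27x, 0, 0.362757) + integral(3, 0.362757, 1)
       = 8.27*0.362757^2/2 + 3*(1 - 0.362757)
       = 0.544135 + 1.911729
       = 2.455865
Step 3: As n -> infinity, f_n increases to f, so by MCT integral(f_n) -> integral(f) = 8.27/2 = 4.135.
Convergence: integral(f_3) = 2.455865 -> 4.135 as n -> infinity


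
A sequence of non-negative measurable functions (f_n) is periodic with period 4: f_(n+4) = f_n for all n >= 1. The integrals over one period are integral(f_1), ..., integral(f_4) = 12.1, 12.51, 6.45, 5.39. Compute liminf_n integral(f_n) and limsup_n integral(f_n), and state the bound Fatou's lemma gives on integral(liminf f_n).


The sequence (integral(f_n)) is periodic with period 4, repeating the values 12.1, 12.51, 6.45, 5.39 indefinitely.
Step 1: For a periodic sequence, every tail (a_m, a_(m+1), ...) contains all 4 period values infinitely often.
Step 2: Hence inf of every tail = min of the period values = min(12.1, 12.51, 6.45, 5.39) = 5.39.
        liminf_n integral(f_n) = sup over m of (inf of tail from m) = 5.39.
Step 3: Similarly sup of every tail = max of the period values = 12.51.
        limsup_n integral(f_n) = 12.51.
Step 4: Fatou's lemma: integral(liminf_n f_n) <= liminf_n integral(f_n) = 5.39.
        So the integral of the pointwise liminf is at most 5.39.


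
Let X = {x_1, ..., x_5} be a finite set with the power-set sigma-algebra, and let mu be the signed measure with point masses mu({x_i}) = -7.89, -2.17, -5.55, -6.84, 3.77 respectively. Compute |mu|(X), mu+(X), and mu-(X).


Step 1: Every measurable set is a union of atoms (the cells / points), so a Hahn decomposition is
  obtained by grouping atoms by sign: P = union of atoms with mu > 0, N = union of the remaining atoms.
  Atoms in P (indices): 5;  atoms in N (indices): 1, 2, 3, 4
  Positive values: 3.77
  Negative values: -7.89, -2.17, -5.55, -6.84
Step 2: mu+(X) = mu(P) = sum of positive atom values = 3.77
Step 3: mu-(X) = -mu(N) = sum of |negative atom values| = 22.45
Step 4: |mu|(X) = mu+(X) + mu-(X) = 3.77 + 22.45 = 26.22


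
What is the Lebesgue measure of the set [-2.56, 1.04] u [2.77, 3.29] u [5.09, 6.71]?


For pairwise disjoint intervals, m(union) = sum of lengths.
= (1.04 - -2.56) + (3.29 - 2.77) + (6.71 - 5.09)
= 3.6 + 0.52 + 1.62
= 5.74


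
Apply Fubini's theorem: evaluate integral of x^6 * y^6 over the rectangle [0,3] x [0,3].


By Fubini's theorem, the double integral factors as a product of single integrals:
Step 1: integral_0^3 x^6 dx = [x^7/7] from 0 to 3
     = 3^7/7 = 312.428571
Step 2: integral_0^3 y^6 dy = [y^7/7] from 0 to 3
     = 3^7/7 = 312.428571
Step 3: Double integral = 312.428571 * 312.428571 = 97611.612245


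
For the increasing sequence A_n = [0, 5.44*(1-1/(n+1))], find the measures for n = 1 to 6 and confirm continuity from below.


By continuity of measure from below: if A_n increases to A, then m(A_n) -> m(A).
Here A = [0, 5.44], so m(A) = 5.44
Step 1: a_1 = 5.44*(1 - 1/2) = 2.72, m(A_1) = 2.72
Step 2: a_2 = 5.44*(1 - 1/3) = 3.6267, m(A_2) = 3.6267
Step 3: a_3 = 5.44*(1 - 1/4) = 4.08, m(A_3) = 4.08
Step 4: a_4 = 5.44*(1 - 1/5) = 4.352, m(A_4) = 4.352
Step 5: a_5 = 5.44*(1 - 1/6) = 4.5333, m(A_5) = 4.5333
Step 6: a_6 = 5.44*(1 - 1/7) = 4.6629, m(A_6) = 4.6629
Limit: m(A_n) -> m([0,5.44]) = 5.44


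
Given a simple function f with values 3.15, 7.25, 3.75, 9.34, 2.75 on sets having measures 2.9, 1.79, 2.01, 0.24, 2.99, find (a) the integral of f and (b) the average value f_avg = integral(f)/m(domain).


Step 1: Integral = sum(value_i * measure_i)
= 3.15*2.9 + 7.25*1.79 + 3.75*2.01 + 9.34*0.24 + 2.75*2.99
= 9.135 + 12.9775 + 7.5375 + 2.2416 + 8.2225
= 40.1141
Step 2: Total measure of domain = 2.9 + 1.79 + 2.01 + 0.24 + 2.99 = 9.93
Step 3: Average value = 40.1141 / 9.93 = 4.039688


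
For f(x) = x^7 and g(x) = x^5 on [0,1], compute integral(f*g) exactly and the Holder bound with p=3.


Step 1: Exact integral of f*g = integral(x^12, 0, 1) = 1/13
     = 0.076923
Step 2: Holder bound with p=3, q=1.5:
  ||f||_p = (integral x^21 dx)^(1/3) = (1/22)^(1/3) = 0.356883
  ||g||_q = (integral x^7.5 dx)^(1/1.5) = (1/8.5)^(1/1.5) = 0.240097
Step 3: Holder bound = ||f||_p * ||g||_q = 0.356883 * 0.240097 = 0.085687
Verification: 0.076923 <= 0.085687 (Holder holds)


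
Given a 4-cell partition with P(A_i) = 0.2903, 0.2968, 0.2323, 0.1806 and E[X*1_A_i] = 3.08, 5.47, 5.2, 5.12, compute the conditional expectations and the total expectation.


For each cell A_i: E[X|A_i] = E[X*1_A_i] / P(A_i)
Step 1: E[X|A_1] = 3.08 / 0.2903 = 10.609714
Step 2: E[X|A_2] = 5.47 / 0.2968 = 18.429919
Step 3: E[X|A_3] = 5.2 / 0.2323 = 22.384847
Step 4: E[X|A_4] = 5.12 / 0.1806 = 28.349945
Verification: E[X] = sum E[X*1_A_i] = 3.08 + 5.47 + 5.2 + 5.12 = 18.87


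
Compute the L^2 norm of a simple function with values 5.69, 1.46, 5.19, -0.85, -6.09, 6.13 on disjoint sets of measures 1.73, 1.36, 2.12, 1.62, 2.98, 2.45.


Step 1: Compute |f_i|^2 for each value:
  |5.69|^2 = 32.3761
  |1.46|^2 = 2.1316
  |5.19|^2 = 26.9361
  |-0.85|^2 = 0.7225
  |-6.09|^2 = 37.0881
  |6.13|^2 = 37.5769
Step 2: Multiply by measures and sum:
  32.3761 * 1.73 = 56.010653
  2.1316 * 1.36 = 2.898976
  26.9361 * 2.12 = 57.104532
  0.7225 * 1.62 = 1.17045
  37.0881 * 2.98 = 110.522538
  37.5769 * 2.45 = 92.063405
Sum = 56.010653 + 2.898976 + 57.104532 + 1.17045 + 110.522538 + 92.063405 = 319.770554
Step 3: Take the p-th root:
||f||_2 = (319.770554)^(1/2) = 17.882129


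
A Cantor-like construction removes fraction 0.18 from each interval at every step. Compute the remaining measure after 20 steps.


Step 1: At each step, fraction remaining = 1 - 0.18 = 0.82
Step 2: After 20 steps, measure = (0.82)^20
Result = 0.018892


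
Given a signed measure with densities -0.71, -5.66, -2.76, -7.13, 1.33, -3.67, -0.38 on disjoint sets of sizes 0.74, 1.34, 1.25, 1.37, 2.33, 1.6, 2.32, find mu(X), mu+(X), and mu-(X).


Step 1: Compute signed measure on each set:
  Set 1: -0.71 * 0.74 = -0.5254
  Set 2: -5.66 * 1.34 = -7.5844
  Set 3: -2.76 * 1.25 = -3.45
  Set 4: -7.13 * 1.37 = -9.7681
  Set 5: 1.33 * 2.33 = 3.0989
  Set 6: -3.67 * 1.6 = -5.872
  Set 7: -0.38 * 2.32 = -0.8816
Step 2: Total signed measure = (-0.5254) + (-7.5844) + (-3.45) + (-9.7681) + (3.0989) + (-5.872) + (-0.8816)
     = -24.9826
Step 3: Positive part mu+(X) = sum of positive contributions = 3.0989
Step 4: Negative part mu-(X) = |sum of negative contributions| = 28.0815


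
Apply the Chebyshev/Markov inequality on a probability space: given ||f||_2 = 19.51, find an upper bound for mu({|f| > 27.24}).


Chebyshev/Markov inequality: mu(|f| > eps) <= (||f||_p / eps)^p
Step 1: ||f||_2 / eps = 19.51 / 27.24 = 0.716226
Step 2: Raise to power p = 2:
  (0.716226)^2 = 0.51298
Step 3: Therefore mu(|f| > 27.24) <= 0.51298


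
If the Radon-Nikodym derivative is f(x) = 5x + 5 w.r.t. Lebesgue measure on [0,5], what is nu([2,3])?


nu(A) = integral_A (dnu/dmu) dmu = integral_2^3 (5x + 5) dx
Step 1: Antiderivative F(x) = (5/2)x^2 + 5x
Step 2: F(3) = (5/2)*3^2 + 5*3 = 22.5 + 15 = 37.5
Step 3: F(2) = (5/2)*2^2 + 5*2 = 10 + 10 = 20
Step 4: nu([2,3]) = F(3) - F(2) = 37.5 - 20 = 17.5


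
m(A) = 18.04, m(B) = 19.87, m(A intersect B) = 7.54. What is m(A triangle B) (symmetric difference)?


m(A Delta B) = m(A) + m(B) - 2*m(A n B)
= 18.04 + 19.87 - 2*7.54
= 18.04 + 19.87 - 15.08
= 22.83


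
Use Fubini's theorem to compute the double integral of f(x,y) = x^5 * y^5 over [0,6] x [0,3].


By Fubini's theorem, the double integral factors as a product of single integrals:
Step 1: integral_0^6 x^5 dx = [x^6/6] from 0 to 6
     = 6^6/6 = 7776
Step 2: integral_0^3 y^5 dy = [y^6/6] from 0 to 3
     = 3^6/6 = 121.5
Step 3: Double integral = 7776 * 121.5 = 944784


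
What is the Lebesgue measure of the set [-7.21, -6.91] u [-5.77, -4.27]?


For pairwise disjoint intervals, m(union) = sum of lengths.
= (-6.91 - -7.21) + (-4.27 - -5.77)
= 0.3 + 1.5
= 1.8


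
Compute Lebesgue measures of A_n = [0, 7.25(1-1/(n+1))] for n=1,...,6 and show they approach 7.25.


By continuity of measure from below: if A_n increases to A, then m(A_n) -> m(A).
Here A = [0, 7.25], so m(A) = 7.25
Step 1: a_1 = 7.25*(1 - 1/2) = 3.625, m(A_1) = 3.625
Step 2: a_2 = 7.25*(1 - 1/3) = 4.8333, m(A_2) = 4.8333
Step 3: a_3 = 7.25*(1 - 1/4) = 5.4375, m(A_3) = 5.4375
Step 4: a_4 = 7.25*(1 - 1/5) = 5.8, m(A_4) = 5.8
Step 5: a_5 = 7.25*(1 - 1/6) = 6.0417, m(A_5) = 6.0417
Step 6: a_6 = 7.25*(1 - 1/7) = 6.2143, m(A_6) = 6.2143
Limit: m(A_n) -> m([0,7.25]) = 7.25


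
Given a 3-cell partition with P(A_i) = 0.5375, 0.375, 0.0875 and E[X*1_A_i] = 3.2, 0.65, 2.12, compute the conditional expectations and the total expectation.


For each cell A_i: E[X|A_i] = E[X*1_A_i] / P(A_i)
Step 1: E[X|A_1] = 3.2 / 0.5375 = 5.953488
Step 2: E[X|A_2] = 0.65 / 0.375 = 1.733333
Step 3: E[X|A_3] = 2.12 / 0.0875 = 24.228571
Verification: E[X] = sum E[X*1_A_i] = 3.2 + 0.65 + 2.12 = 5.97


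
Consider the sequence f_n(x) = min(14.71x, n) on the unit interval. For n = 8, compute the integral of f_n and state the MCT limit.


f(x) = 14.71x on [0,1]; f_n(x) = min(14.71x, n). At n = 8:
Step 1: f(x) reaches 8 at x = 8/14.71 = 0.543848
Step 2: integral(f_8) = integral(14.71x, 0, 0.543848) + integral(8, 0.543848, 1)
       = 14.71*0.543848^2/2 + 8*(1 - 0.543848)
       = 2.175391 + 3.649218
       = 5.824609
Step 3: As n -> infinity, f_n increases to f, so by MCT integral(f_n) -> integral(f) = 14.71/2 = 7.355.
Convergence: integral(f_8) = 5.824609 -> 7.355 as n -> infinity


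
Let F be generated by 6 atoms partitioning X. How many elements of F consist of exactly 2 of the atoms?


Each element of F is a union of some subset of the 6 atoms.
Elements that are unions of exactly 2 atoms correspond to 2-element subsets of the 6 atoms.
Count = C(6, 2) = 6! / (2! * 4!) = 15.


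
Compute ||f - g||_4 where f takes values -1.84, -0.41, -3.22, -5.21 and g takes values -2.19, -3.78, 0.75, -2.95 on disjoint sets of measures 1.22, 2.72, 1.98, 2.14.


Step 1: Compute differences f_i - g_i:
  -1.84 - -2.19 = 0.35
  -0.41 - -3.78 = 3.37
  -3.22 - 0.75 = -3.97
  -5.21 - -2.95 = -2.26
Step 2: Compute |diff|^4 * measure for each set:
  |0.35|^4 * 1.22 = 0.015006 * 1.22 = 0.018308
  |3.37|^4 * 2.72 = 128.979178 * 2.72 = 350.823363
  |-3.97|^4 * 1.98 = 248.405969 * 1.98 = 491.843818
  |-2.26|^4 * 2.14 = 26.087578 * 2.14 = 55.827416
Step 3: Sum = 898.512905
Step 4: ||f-g||_4 = (898.512905)^(1/4) = 5.474962


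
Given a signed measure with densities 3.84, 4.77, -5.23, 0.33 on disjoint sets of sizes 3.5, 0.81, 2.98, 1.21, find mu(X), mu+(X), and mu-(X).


Step 1: Compute signed measure on each set:
  Set 1: 3.84 * 3.5 = 13.44
  Set 2: 4.77 * 0.81 = 3.8637
  Set 3: -5.23 * 2.98 = -15.5854
  Set 4: 0.33 * 1.21 = 0.3993
Step 2: Total signed measure = (13.44) + (3.8637) + (-15.5854) + (0.3993)
     = 2.1176
Step 3: Positive part mu+(X) = sum of positive contributions = 17.703
Step 4: Negative part mu-(X) = |sum of negative contributions| = 15.5854


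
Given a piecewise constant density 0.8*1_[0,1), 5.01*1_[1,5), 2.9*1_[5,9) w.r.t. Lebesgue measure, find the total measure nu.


Integrate each piece of the Radon-Nikodym derivative:
Step 1: integral_0^1 0.8 dx = 0.8*(1-0) = 0.8*1 = 0.8
Step 2: integral_1^5 5.01 dx = 5.01*(5-1) = 5.01*4 = 20.04
Step 3: integral_5^9 2.9 dx = 2.9*(9-5) = 2.9*4 = 11.6
Total: 0.8 + 20.04 + 11.6 = 32.44


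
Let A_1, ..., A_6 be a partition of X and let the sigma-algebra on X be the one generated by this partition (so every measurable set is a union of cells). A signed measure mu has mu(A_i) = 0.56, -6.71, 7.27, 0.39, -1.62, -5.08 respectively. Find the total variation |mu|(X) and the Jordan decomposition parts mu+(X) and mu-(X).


Step 1: Every measurable set is a union of atoms (the cells / points), so a Hahn decomposition is
  obtained by grouping atoms by sign: P = union of atoms with mu > 0, N = union of the remaining atoms.
  Atoms in P (indices): 1, 3, 4;  atoms in N (indices): 2, 5, 6
  Positive values: 0.56, 7.27, 0.39
  Negative values: -6.71, -1.62, -5.08
Step 2: mu+(X) = mu(P) = sum of positive atom values = 8.22
Step 3: mu-(X) = -mu(N) = sum of |negative atom values| = 13.41
Step 4: |mu|(X) = mu+(X) + mu-(X) = 8.22 + 13.41 = 21.63


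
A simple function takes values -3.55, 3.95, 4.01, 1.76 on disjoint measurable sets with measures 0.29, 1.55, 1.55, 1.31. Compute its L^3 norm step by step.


Step 1: Compute |f_i|^3 for each value:
  |-3.55|^3 = 44.738875
  |3.95|^3 = 61.629875
  |4.01|^3 = 64.481201
  |1.76|^3 = 5.451776
Step 2: Multiply by measures and sum:
  44.738875 * 0.29 = 12.974274
  61.629875 * 1.55 = 95.526306
  64.481201 * 1.55 = 99.945862
  5.451776 * 1.31 = 7.141827
Sum = 12.974274 + 95.526306 + 99.945862 + 7.141827 = 215.588268
Step 3: Take the p-th root:
||f||_3 = (215.588268)^(1/3) = 5.996185


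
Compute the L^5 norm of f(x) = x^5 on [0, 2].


Step 1: ||f||_5 = (integral_0^2 |x^5|^5 dx)^(1/5)
     = (integral_0^2 x^25 dx)^(1/5)
Step 2: integral_0^2 x^25 dx = [x^26/(26)] from 0 to 2 = 2^26/26
     = 67108864/26 = 2.581110e+06
Step 3: ||f||_5 = (2.581110e+06)^(1/5) = 19.158491


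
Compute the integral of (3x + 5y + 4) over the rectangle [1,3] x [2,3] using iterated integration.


By Fubini, integrate in x first, then y.
Step 1: Fix y, integrate over x in [1,3]:
  integral(3x + 5y + 4, x=1..3)
  = 3*(3^2 - 1^2)/2 + (5y + 4)*(3 - 1)
  = 12 + (5y + 4)*2
  = 12 + 10y + 8
  = 20 + 10y
Step 2: Integrate over y in [2,3]:
  integral(20 + 10y, y=2..3)
  = 20*1 + 10*(3^2 - 2^2)/2
  = 20 + 25
  = 45


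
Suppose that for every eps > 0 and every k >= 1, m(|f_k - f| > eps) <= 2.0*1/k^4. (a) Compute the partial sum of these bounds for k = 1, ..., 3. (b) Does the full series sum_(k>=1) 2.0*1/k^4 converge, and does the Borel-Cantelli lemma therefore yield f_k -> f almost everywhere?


Step 1: List the terms 2.0*1/k^4 for k = 1 to 3:
  k=1: 2
  k=2: 0.125
  k=3: 0.024691
Step 2: Partial sum = 2 + 0.125 + 0.024691
     = 2.149691
Step 3: The full series sum_(k>=1) 2.0*1/k^4 converges (p-series with p = 4 > 1; a constant multiple of a convergent series converges).
Step 4: Fix eps > 0. Since sum_k m(|f_k - f| > eps) < infinity, the Borel-Cantelli lemma gives
        m(limsup_k {|f_k - f| > eps}) = 0, i.e. for a.e. x, |f_k(x) - f(x)| <= eps for all large k.
        Applying this with eps = 1/j for j = 1, 2, ... and intersecting the countably many full-measure sets,
        for a.e. x we get limsup_k |f_k(x) - f(x)| <= 1/j for every j, hence f_k -> f almost everywhere.
Conclusion: series converges; Borel-Cantelli yields f_k -> f a.e.


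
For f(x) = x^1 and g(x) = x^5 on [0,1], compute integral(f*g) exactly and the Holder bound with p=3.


Step 1: Exact integral of f*g = integral(x^6, 0, 1) = 1/7
     = 0.142857
Step 2: Holder bound with p=3, q=1.5:
  ||f||_p = (integral x^3 dx)^(1/3) = (1/4)^(1/3) = 0.629961
  ||g||_q = (integral x^7.5 dx)^(1/1.5) = (1/8.5)^(1/1.5) = 0.240097
Step 3: Holder bound = ||f||_p * ||g||_q = 0.629961 * 0.240097 = 0.151252
Verification: 0.142857 <= 0.151252 (Holder holds)


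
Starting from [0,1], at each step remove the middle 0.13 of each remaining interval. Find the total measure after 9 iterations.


Step 1: At each step, fraction remaining = 1 - 0.13 = 0.87
Step 2: After 9 steps, measure = (0.87)^9
Result = 0.285544


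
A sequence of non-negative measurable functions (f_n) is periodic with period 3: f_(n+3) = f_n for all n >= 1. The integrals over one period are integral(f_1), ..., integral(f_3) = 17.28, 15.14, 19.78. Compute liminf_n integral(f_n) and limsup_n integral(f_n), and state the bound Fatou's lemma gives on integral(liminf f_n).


The sequence (integral(f_n)) is periodic with period 3, repeating the values 17.28, 15.14, 19.78 indefinitely.
Step 1: For a periodic sequence, every tail (a_m, a_(m+1), ...) contains all 3 period values infinitely often.
Step 2: Hence inf of every tail = min of the period values = min(17.28, 15.14, 19.78) = 15.14.
        liminf_n integral(f_n) = sup over m of (inf of tail from m) = 15.14.
Step 3: Similarly sup of every tail = max of the period values = 19.78.
        limsup_n integral(f_n) = 19.78.
Step 4: Fatou's lemma: integral(liminf_n f_n) <= liminf_n integral(f_n) = 15.14.
        So the integral of the pointwise liminf is at most 15.14.


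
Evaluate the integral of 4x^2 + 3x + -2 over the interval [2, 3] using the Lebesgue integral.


The Lebesgue integral of a Riemann-integrable function agrees with the Riemann integral.
Antiderivative F(x) = (4/3)x^3 + (3/2)x^2 + -2x
F(3) = (4/3)*3^3 + (3/2)*3^2 + -2*3
     = (4/3)*27 + (3/2)*9 + -2*3
     = 36 + 13.5 + -6
     = 43.5
F(2) = 12.666667
Integral = F(3) - F(2) = 43.5 - 12.666667 = 30.833333


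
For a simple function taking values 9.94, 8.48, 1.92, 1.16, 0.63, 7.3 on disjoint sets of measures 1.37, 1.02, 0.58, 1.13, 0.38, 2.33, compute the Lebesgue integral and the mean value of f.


Step 1: Integral = sum(value_i * measure_i)
= 9.94*1.37 + 8.48*1.02 + 1.92*0.58 + 1.16*1.13 + 0.63*0.38 + 7.3*2.33
= 13.6178 + 8.6496 + 1.1136 + 1.3108 + 0.2394 + 17.009
= 41.9402
Step 2: Total measure of domain = 1.37 + 1.02 + 0.58 + 1.13 + 0.38 + 2.33 = 6.81
Step 3: Average value = 41.9402 / 6.81 = 6.15862


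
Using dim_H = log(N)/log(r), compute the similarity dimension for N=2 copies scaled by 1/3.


For a self-similar set with N copies scaled by 1/r:
dim_H = log(N)/log(r) = log(2)/log(3)
= 0.693147/1.098612
= 0.63093


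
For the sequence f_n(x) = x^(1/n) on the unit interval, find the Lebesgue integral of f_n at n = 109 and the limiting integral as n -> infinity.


At n = 109: f_109(x) = x^(1/109).
Step 1: integral(x^(1/109), 0, 1) = [x^(1/109+1) / (1/109+1)] from 0 to 1
     = 1 / (1/109 + 1) = 1 / ((109+1)/109) = 109/(109+1)
     = 109/110 = 0.990909
Step 2: As n -> infinity, f_n(x) = x^(1/n) -> 1 for x in (0,1], and f_n is increasing in n.
By MCT, lim_n integral(f_n) = integral(lim_n f_n) = integral(1, 0, 1) = 1.
Step 3: Verify convergence: 109/110 = 0.990909 -> 1


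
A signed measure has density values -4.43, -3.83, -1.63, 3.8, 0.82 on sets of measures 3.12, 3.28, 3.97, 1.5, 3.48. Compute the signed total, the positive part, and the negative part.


Step 1: Compute signed measure on each set:
  Set 1: -4.43 * 3.12 = -13.8216
  Set 2: -3.83 * 3.28 = -12.5624
  Set 3: -1.63 * 3.97 = -6.4711
  Set 4: 3.8 * 1.5 = 5.7
  Set 5: 0.82 * 3.48 = 2.8536
Step 2: Total signed measure = (-13.8216) + (-12.5624) + (-6.4711) + (5.7) + (2.8536)
     = -24.3015
Step 3: Positive part mu+(X) = sum of positive contributions = 8.5536
Step 4: Negative part mu-(X) = |sum of negative contributions| = 32.8551


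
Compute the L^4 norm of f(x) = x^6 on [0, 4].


Step 1: ||f||_4 = (integral_0^4 |x^6|^4 dx)^(1/4)
     = (integral_0^4 x^24 dx)^(1/4)
Step 2: integral_0^4 x^24 dx = [x^25/(25)] from 0 to 4 = 4^25/25
     = 1125899906842624/25 = 4.503600e+13
Step 3: ||f||_4 = (4.503600e+13)^(1/4) = 2590.537859


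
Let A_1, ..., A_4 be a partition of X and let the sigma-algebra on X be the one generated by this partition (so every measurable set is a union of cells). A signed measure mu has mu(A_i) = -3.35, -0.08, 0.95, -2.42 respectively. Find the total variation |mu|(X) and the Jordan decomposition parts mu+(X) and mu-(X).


Step 1: Every measurable set is a union of atoms (the cells / points), so a Hahn decomposition is
  obtained by grouping atoms by sign: P = union of atoms with mu > 0, N = union of the remaining atoms.
  Atoms in P (indices): 3;  atoms in N (indices): 1, 2, 4
  Positive values: 0.95
  Negative values: -3.35, -0.08, -2.42
Step 2: mu+(X) = mu(P) = sum of positive atom values = 0.95
Step 3: mu-(X) = -mu(N) = sum of |negative atom values| = 5.85
Step 4: |mu|(X) = mu+(X) + mu-(X) = 0.95 + 5.85 = 6.8


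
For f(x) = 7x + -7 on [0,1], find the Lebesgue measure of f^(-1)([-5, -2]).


f^(-1)([-5, -2]) = {x : -5 <= 7x + -7 <= -2}
Solving: (-5 - -7)/7 <= x <= (-2 - -7)/7
= [0.285714, 0.714286]
Intersecting with [0,1]: [0.285714, 0.714286]
Measure = 0.714286 - 0.285714 = 0.428571


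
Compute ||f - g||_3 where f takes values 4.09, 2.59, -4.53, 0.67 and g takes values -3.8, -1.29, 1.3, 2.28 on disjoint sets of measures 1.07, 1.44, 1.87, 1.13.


Step 1: Compute differences f_i - g_i:
  4.09 - -3.8 = 7.89
  2.59 - -1.29 = 3.88
  -4.53 - 1.3 = -5.83
  0.67 - 2.28 = -1.61
Step 2: Compute |diff|^3 * measure for each set:
  |7.89|^3 * 1.07 = 491.169069 * 1.07 = 525.550904
  |3.88|^3 * 1.44 = 58.411072 * 1.44 = 84.111944
  |-5.83|^3 * 1.87 = 198.155287 * 1.87 = 370.550387
  |-1.61|^3 * 1.13 = 4.173281 * 1.13 = 4.715808
Step 3: Sum = 984.929042
Step 4: ||f-g||_3 = (984.929042)^(1/3) = 9.949509


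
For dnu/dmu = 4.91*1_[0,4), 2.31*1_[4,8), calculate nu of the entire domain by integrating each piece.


Integrate each piece of the Radon-Nikodym derivative:
Step 1: integral_0^4 4.91 dx = 4.91*(4-0) = 4.91*4 = 19.64
Step 2: integral_4^8 2.31 dx = 2.31*(8-4) = 2.31*4 = 9.24
Total: 19.64 + 9.24 = 28.88


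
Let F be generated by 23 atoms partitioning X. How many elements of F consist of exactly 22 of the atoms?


Each element of F is a union of some subset of the 23 atoms.
Elements that are unions of exactly 22 atoms correspond to 22-element subsets of the 23 atoms.
Count = C(23, 22) = 23! / (22! * 1!) = 23.


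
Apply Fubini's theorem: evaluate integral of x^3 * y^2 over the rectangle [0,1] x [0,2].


By Fubini's theorem, the double integral factors as a product of single integrals:
Step 1: integral_0^1 x^3 dx = [x^4/4] from 0 to 1
     = 1^4/4 = 0.25
Step 2: integral_0^2 y^2 dy = [y^3/3] from 0 to 2
     = 2^3/3 = 2.666667
Step 3: Double integral = 0.25 * 2.666667 = 0.666667


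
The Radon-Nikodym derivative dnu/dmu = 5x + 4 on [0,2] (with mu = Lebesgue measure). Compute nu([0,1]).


nu(A) = integral_A (dnu/dmu) dmu = integral_0^1 (5x + 4) dx
Step 1: Antiderivative F(x) = (5/2)x^2 + 4x
Step 2: F(1) = (5/2)*1^2 + 4*1 = 2.5 + 4 = 6.5
Step 3: F(0) = (5/2)*0^2 + 4*0 = 0.0 + 0 = 0.0
Step 4: nu([0,1]) = F(1) - F(0) = 6.5 - 0.0 = 6.5


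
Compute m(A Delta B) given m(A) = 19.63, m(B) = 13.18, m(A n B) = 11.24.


m(A Delta B) = m(A) + m(B) - 2*m(A n B)
= 19.63 + 13.18 - 2*11.24
= 19.63 + 13.18 - 22.48
= 10.33


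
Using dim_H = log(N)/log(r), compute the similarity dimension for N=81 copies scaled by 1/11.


For a self-similar set with N copies scaled by 1/r:
dim_H = log(N)/log(r) = log(81)/log(11)
= 4.394449/2.397895
= 1.832628


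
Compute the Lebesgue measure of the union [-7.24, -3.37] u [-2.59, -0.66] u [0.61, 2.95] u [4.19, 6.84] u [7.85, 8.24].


For pairwise disjoint intervals, m(union) = sum of lengths.
= (-3.37 - -7.24) + (-0.66 - -2.59) + (2.95 - 0.61) + (6.84 - 4.19) + (8.24 - 7.85)
= 3.87 + 1.93 + 2.34 + 2.65 + 0.39
= 11.18


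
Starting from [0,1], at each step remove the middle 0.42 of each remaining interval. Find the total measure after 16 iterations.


Step 1: At each step, fraction remaining = 1 - 0.42 = 0.58
Step 2: After 16 steps, measure = (0.58)^16
Result = 1.640015e-04


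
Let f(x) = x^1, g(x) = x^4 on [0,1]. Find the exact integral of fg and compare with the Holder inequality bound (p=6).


Step 1: Exact integral of f*g = integral(x^5, 0, 1) = 1/6
     = 0.166667
Step 2: Holder bound with p=6, q=1.2:
  ||f||_p = (integral x^6 dx)^(1/6) = (1/7)^(1/6) = 0.72302
  ||g||_q = (integral x^4.8 dx)^(1/1.2) = (1/5.8)^(1/1.2) = 0.231105
Step 3: Holder bound = ||f||_p * ||g||_q = 0.72302 * 0.231105 = 0.167094
Verification: 0.166667 <= 0.167094 (Holder holds)


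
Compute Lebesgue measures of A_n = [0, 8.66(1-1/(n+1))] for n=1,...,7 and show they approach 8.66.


By continuity of measure from below: if A_n increases to A, then m(A_n) -> m(A).
Here A = [0, 8.66], so m(A) = 8.66
Step 1: a_1 = 8.66*(1 - 1/2) = 4.33, m(A_1) = 4.33
Step 2: a_2 = 8.66*(1 - 1/3) = 5.7733, m(A_2) = 5.7733
Step 3: a_3 = 8.66*(1 - 1/4) = 6.495, m(A_3) = 6.495
Step 4: a_4 = 8.66*(1 - 1/5) = 6.928, m(A_4) = 6.928
Step 5: a_5 = 8.66*(1 - 1/6) = 7.2167, m(A_5) = 7.2167
Step 6: a_6 = 8.66*(1 - 1/7) = 7.4229, m(A_6) = 7.4229
Step 7: a_7 = 8.66*(1 - 1/8) = 7.5775, m(A_7) = 7.5775
Limit: m(A_n) -> m([0,8.66]) = 8.66


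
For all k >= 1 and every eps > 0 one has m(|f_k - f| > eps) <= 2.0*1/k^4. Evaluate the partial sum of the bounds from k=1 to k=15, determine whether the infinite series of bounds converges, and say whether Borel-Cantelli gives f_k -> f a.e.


Step 1: List the terms 2.0*1/k^4 for k = 1 to 15:
  k=1: 2
  k=2: 0.125
  k=3: 0.024691
  k=4: 0.007812
  k=5: 0.0032
  k=6: 0.001543
  k=7: 8.329863e-04
  k=8: 4.882812e-04
  k=9: 3.048316e-04
  k=10: 2.000000e-04
  k=11: 1.366027e-04
  k=12: 9.645062e-05
  k=13: 7.002556e-05
  k=14: 5.206164e-05
  k=15: 3.950617e-05
Step 2: Partial sum = 2 + 0.125 + 0.024691 + 0.007812 + 0.0032 + 0.001543 + 8.329863e-04 + 4.882812e-04 + 3.048316e-04 + 2.000000e-04 + 1.366027e-04 + 9.645062e-05 + 7.002556e-05 + 5.206164e-05 + 3.950617e-05
     = 2.164468
Step 3: The full series sum_(k>=1) 2.0*1/k^4 converges (p-series with p = 4 > 1; a constant multiple of a convergent series converges).
Step 4: Fix eps > 0. Since sum_k m(|f_k - f| > eps) < infinity, the Borel-Cantelli lemma gives
        m(limsup_k {|f_k - f| > eps}) = 0, i.e. for a.e. x, |f_k(x) - f(x)| <= eps for all large k.
        Applying this with eps = 1/j for j = 1, 2, ... and intersecting the countably many full-measure sets,
        for a.e. x we get limsup_k |f_k(x) - f(x)| <= 1/j for every j, hence f_k -> f almost everywhere.
Conclusion: series converges; Borel-Cantelli yields f_k -> f a.e.


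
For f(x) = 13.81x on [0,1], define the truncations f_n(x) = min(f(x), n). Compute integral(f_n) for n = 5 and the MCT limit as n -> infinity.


f(x) = 13.81x on [0,1]; f_n(x) = min(13.81x, n). At n = 5:
Step 1: f(x) reaches 5 at x = 5/13.81 = 0.362056
Step 2: integral(f_5) = integral(13.81x, 0, 0.362056) + integral(5, 0.362056, 1)
       = 13.81*0.362056^2/2 + 5*(1 - 0.362056)
       = 0.905141 + 3.189718
       = 4.094859
Step 3: As n -> infinity, f_n increases to f, so by MCT integral(f_n) -> integral(f) = 13.81/2 = 6.905.
Convergence: integral(f_5) = 4.094859 -> 6.905 as n -> infinity


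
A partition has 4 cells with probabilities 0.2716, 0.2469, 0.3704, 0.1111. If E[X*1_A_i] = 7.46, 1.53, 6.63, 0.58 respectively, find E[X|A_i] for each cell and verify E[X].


For each cell A_i: E[X|A_i] = E[X*1_A_i] / P(A_i)
Step 1: E[X|A_1] = 7.46 / 0.2716 = 27.466863
Step 2: E[X|A_2] = 1.53 / 0.2469 = 6.196841
Step 3: E[X|A_3] = 6.63 / 0.3704 = 17.899568
Step 4: E[X|A_4] = 0.58 / 0.1111 = 5.220522
Verification: E[X] = sum E[X*1_A_i] = 7.46 + 1.53 + 6.63 + 0.58 = 16.2


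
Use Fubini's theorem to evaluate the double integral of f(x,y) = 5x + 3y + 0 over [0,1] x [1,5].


By Fubini, integrate in x first, then y.
Step 1: Fix y, integrate over x in [0,1]:
  integral(5x + 3y + 0, x=0..1)
  = 5*(1^2 - 0^2)/2 + (3y + 0)*(1 - 0)
  = 2.5 + (3y + 0)*1
  = 2.5 + 3y + 0
  = 2.5 + 3y
Step 2: Integrate over y in [1,5]:
  integral(2.5 + 3y, y=1..5)
  = 2.5*4 + 3*(5^2 - 1^2)/2
  = 10 + 36
  = 46
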